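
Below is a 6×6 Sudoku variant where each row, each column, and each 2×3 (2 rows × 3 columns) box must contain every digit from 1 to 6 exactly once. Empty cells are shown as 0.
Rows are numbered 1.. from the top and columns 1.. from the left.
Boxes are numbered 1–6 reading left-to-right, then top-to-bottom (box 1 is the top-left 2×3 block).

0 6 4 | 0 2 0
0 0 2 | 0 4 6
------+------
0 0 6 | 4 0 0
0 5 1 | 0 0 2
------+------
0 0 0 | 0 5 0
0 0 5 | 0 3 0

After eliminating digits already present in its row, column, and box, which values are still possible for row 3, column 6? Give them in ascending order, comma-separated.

1,3,5

Row 3 already contains {4, 6}.
Column 6 already contains {2, 6}.
Its 2×3 block (box 4) already contains {2, 4}.
Removing those from 1–6 leaves {1, 3, 5} as the candidates for row 3, column 6.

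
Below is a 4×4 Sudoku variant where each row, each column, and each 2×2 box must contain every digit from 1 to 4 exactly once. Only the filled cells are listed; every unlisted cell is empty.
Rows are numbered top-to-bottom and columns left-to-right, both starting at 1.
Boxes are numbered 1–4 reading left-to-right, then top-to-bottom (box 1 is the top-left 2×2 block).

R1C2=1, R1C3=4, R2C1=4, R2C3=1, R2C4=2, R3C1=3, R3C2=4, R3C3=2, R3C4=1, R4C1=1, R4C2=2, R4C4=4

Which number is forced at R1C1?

2

Row 1 already contains {1, 4}.
Column 1 already contains {1, 3, 4}.
Its 2×2 block (box 1) already contains {1, 4}.
The only value from 1–4 not eliminated is 2, so R1C1 = 2.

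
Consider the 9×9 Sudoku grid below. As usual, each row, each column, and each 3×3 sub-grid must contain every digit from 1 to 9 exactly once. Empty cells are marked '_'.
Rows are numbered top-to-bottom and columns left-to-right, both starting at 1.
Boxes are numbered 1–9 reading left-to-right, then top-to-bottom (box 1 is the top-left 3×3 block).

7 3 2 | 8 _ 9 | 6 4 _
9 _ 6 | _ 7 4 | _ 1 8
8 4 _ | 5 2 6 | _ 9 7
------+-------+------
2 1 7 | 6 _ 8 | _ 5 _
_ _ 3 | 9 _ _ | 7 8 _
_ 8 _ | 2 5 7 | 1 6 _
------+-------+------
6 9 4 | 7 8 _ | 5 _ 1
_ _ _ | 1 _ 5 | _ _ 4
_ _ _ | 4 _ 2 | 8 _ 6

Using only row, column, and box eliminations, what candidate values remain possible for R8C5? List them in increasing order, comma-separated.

Row 8 already contains {1, 4, 5}.
Column 5 already contains {2, 5, 7, 8}.
Its 3×3 block (box 8) already contains {1, 2, 4, 5, 7, 8}.
Removing those from 1–9 leaves {3, 6, 9} as the candidates for R8C5.

3,6,9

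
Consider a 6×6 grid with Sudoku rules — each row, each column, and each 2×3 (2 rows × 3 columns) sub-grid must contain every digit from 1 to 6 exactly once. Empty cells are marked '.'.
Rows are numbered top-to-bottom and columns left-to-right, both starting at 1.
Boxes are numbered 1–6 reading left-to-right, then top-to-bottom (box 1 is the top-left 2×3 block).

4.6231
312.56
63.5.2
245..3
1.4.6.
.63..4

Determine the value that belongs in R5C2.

2

Cell R5C2 itself could take any of {2, 5} by direct elimination.
Consider where 2 can go in box 5.
R6C1 is out (column 1 already has a 2).
So the only cell in box 5 that can hold 2 is R5C2.
Therefore R5C2 = 2.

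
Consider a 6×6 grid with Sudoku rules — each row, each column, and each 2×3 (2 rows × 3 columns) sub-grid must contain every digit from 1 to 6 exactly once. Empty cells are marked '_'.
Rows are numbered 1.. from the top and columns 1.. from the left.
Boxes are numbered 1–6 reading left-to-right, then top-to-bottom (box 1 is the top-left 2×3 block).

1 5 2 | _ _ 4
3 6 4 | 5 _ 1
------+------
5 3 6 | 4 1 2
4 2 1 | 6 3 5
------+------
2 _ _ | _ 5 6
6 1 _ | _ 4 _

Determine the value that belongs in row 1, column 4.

Row 1 already contains {1, 2, 4, 5}.
Column 4 already contains {4, 5, 6}.
Its 2×3 block (box 2) already contains {1, 4, 5}.
The only value from 1–6 not eliminated is 3, so row 1, column 4 = 3.

3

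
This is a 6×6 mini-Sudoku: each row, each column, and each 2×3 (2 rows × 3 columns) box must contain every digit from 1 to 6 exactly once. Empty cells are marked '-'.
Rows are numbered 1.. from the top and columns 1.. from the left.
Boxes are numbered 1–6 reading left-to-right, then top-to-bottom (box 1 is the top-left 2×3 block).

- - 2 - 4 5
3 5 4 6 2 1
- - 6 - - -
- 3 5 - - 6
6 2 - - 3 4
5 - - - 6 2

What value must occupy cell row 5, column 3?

Row 5 already contains {2, 3, 4, 6}.
Column 3 already contains {2, 4, 5, 6}.
Its 2×3 block (box 5) already contains {2, 5, 6}.
The only value from 1–6 not eliminated is 1, so row 5, column 3 = 1.

1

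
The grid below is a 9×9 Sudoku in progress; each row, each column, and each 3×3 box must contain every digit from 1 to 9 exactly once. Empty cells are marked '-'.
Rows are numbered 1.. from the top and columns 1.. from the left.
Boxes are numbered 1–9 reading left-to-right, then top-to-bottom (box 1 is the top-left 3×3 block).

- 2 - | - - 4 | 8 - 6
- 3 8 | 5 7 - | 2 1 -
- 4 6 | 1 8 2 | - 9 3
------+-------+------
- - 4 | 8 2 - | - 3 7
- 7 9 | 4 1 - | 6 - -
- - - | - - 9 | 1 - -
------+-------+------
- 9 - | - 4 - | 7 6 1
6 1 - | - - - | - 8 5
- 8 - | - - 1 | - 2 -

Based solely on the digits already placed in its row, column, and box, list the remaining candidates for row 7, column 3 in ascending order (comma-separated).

Row 7 already contains {1, 4, 6, 7, 9}.
Column 3 already contains {4, 6, 8, 9}.
Its 3×3 block (box 7) already contains {1, 6, 8, 9}.
Removing those from 1–9 leaves {2, 3, 5} as the candidates for row 7, column 3.

2,3,5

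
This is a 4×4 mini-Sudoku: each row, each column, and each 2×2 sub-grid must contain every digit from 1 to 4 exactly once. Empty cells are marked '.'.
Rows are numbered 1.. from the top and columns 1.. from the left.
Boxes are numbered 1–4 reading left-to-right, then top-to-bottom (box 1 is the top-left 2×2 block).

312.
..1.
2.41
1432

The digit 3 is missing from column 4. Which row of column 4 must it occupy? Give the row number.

2

Consider where 3 can go in column 4.
row 1, column 4 is out (row 1 already has a 3).
So the only cell in column 4 that can hold 3 is row 2, column 4.
That is row 2.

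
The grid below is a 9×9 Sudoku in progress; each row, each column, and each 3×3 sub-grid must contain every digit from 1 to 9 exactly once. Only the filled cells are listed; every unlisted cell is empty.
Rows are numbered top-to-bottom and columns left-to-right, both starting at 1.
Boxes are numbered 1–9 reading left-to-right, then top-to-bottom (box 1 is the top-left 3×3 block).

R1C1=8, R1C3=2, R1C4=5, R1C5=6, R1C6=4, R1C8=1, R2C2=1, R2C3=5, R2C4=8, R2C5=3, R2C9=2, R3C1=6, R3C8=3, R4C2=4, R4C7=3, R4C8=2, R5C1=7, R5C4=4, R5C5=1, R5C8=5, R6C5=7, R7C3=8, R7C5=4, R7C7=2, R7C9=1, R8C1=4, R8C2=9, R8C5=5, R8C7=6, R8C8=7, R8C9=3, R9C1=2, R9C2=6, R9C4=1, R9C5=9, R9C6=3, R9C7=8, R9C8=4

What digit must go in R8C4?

2

Row 8 already contains {3, 4, 5, 6, 7, 9}.
Column 4 already contains {1, 4, 5, 8}.
Its 3×3 block (box 8) already contains {1, 3, 4, 5, 9}.
The only value from 1–9 not eliminated is 2, so R8C4 = 2.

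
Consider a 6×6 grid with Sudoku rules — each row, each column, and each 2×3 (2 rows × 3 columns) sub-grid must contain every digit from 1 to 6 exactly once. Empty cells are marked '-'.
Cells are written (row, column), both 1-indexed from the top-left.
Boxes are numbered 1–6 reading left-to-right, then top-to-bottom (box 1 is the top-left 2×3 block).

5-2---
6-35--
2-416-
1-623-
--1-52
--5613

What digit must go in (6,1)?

Row 6 already contains {1, 3, 5, 6}.
Column 1 already contains {1, 2, 5, 6}.
Its 2×3 block (box 5) already contains {1, 5}.
The only value from 1–6 not eliminated is 4, so (6,1) = 4.

4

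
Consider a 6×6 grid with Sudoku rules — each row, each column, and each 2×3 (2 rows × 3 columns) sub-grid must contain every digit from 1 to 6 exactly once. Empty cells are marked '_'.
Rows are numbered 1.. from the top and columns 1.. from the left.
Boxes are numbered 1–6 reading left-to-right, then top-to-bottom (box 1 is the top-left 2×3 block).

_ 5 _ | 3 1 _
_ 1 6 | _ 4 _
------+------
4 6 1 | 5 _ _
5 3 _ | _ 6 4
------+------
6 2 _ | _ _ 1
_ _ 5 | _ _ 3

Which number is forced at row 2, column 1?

Cell row 2, column 1 itself could take any of {2, 3} by direct elimination.
Consider where 3 can go in box 1.
row 1, column 1 is out (row 1 already has a 3).
row 1, column 3 is out (row 1 already has a 3).
So the only cell in box 1 that can hold 3 is row 2, column 1.
Therefore row 2, column 1 = 3.

3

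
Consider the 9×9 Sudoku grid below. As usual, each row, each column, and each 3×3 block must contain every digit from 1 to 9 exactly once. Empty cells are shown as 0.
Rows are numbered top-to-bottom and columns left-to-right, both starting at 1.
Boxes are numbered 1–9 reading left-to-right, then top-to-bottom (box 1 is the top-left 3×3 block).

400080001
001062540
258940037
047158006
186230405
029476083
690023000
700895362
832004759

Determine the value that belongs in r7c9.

4

Cell r7c9 itself could take any of {4, 8} by direct elimination.
Consider where 4 can go in column 9.
r2c9 is out (row 2 already has a 4).
So the only cell in column 9 that can hold 4 is r7c9.
Therefore r7c9 = 4.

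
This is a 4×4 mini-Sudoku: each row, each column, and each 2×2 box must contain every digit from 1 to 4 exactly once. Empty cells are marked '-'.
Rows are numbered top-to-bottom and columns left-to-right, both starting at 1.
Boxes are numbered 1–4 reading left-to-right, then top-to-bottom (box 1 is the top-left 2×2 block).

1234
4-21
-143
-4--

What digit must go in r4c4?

Row 4 already contains {4}.
Column 4 already contains {1, 3, 4}.
Its 2×2 block (box 4) already contains {3, 4}.
The only value from 1–4 not eliminated is 2, so r4c4 = 2.

2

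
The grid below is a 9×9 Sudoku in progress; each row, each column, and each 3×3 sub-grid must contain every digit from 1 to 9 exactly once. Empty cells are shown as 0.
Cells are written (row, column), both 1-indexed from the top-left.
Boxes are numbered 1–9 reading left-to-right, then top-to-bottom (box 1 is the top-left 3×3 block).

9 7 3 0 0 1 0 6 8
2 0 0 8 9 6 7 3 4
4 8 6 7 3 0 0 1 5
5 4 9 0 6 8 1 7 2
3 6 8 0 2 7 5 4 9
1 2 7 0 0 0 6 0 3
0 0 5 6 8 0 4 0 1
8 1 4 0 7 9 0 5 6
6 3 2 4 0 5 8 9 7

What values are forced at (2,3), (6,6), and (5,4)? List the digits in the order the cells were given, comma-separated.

For (2,3):
  Row 2 already contains {2, 3, 4, 6, 7, 8, 9}.
  Column 3 already contains {2, 3, 4, 5, 6, 7, 8, 9}.
  Its 3×3 block (box 1) already contains {2, 3, 4, 6, 7, 8, 9}.
  The only value from 1–9 not eliminated is 1, so (2,3) = 1.
For (6,6):
  Row 6 already contains {1, 2, 3, 6, 7}.
  Column 6 already contains {1, 5, 6, 7, 8, 9}.
  Its 3×3 block (box 5) already contains {2, 6, 7, 8}.
  The only value from 1–9 not eliminated is 4, so (6,6) = 4.
For (5,4):
  Row 5 already contains {2, 3, 4, 5, 6, 7, 8, 9}.
  Column 4 already contains {4, 6, 7, 8}.
  Its 3×3 block (box 5) already contains {2, 6, 7, 8}.
  The only value from 1–9 not eliminated is 1, so (5,4) = 1.

1,4,1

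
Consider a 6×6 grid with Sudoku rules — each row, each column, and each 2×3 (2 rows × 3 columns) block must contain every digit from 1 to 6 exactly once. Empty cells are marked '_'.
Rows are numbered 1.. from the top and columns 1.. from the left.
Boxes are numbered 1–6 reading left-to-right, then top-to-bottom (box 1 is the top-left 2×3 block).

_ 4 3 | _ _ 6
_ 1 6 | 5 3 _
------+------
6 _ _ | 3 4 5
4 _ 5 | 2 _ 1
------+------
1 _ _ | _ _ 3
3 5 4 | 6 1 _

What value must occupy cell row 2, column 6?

4

Cell row 2, column 6 itself could take any of {2, 4} by direct elimination.
Consider where 4 can go in column 6.
row 6, column 6 is out (row 6 already has a 4).
So the only cell in column 6 that can hold 4 is row 2, column 6.
Therefore row 2, column 6 = 4.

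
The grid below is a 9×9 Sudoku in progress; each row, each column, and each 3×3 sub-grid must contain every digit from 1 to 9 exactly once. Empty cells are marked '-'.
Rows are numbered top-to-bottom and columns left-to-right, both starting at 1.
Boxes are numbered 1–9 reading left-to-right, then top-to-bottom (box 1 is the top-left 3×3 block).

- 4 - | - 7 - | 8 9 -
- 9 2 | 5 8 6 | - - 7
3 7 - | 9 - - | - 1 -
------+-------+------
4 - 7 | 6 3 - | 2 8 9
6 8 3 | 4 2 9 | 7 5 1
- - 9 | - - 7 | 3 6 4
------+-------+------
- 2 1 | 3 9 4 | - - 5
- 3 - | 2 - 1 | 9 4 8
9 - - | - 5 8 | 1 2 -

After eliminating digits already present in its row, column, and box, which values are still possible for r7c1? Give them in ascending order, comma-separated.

7,8

Row 7 already contains {1, 2, 3, 4, 5, 9}.
Column 1 already contains {3, 4, 6, 9}.
Its 3×3 block (box 7) already contains {1, 2, 3, 9}.
Removing those from 1–9 leaves {7, 8} as the candidates for r7c1.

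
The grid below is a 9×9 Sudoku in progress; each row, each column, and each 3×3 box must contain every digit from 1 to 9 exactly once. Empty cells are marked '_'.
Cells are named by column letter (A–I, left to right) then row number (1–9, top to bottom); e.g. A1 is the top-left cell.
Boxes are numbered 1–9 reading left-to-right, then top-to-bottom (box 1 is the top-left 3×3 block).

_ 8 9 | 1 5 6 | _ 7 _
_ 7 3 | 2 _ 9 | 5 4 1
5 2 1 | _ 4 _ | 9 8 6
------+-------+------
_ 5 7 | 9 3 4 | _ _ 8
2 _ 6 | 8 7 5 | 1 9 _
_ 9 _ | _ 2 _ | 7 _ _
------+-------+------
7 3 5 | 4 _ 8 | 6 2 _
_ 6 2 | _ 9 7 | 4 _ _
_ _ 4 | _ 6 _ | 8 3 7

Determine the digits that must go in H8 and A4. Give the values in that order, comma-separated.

For H8:
  Consider where 1 can go in column H.
  H4 is out (box 6 already has a 1).
  H6 is out (box 6 already has a 1).
  So the only cell in column H that can hold 1 is H8.
  So H8 = 1.
For A4:
  Row 4 already contains {3, 4, 5, 7, 8, 9}.
  Column A already contains {2, 5, 7}.
  Its 3×3 block (box 4) already contains {2, 5, 6, 7, 9}.
  The only value from 1–9 not eliminated is 1, so A4 = 1.

1,1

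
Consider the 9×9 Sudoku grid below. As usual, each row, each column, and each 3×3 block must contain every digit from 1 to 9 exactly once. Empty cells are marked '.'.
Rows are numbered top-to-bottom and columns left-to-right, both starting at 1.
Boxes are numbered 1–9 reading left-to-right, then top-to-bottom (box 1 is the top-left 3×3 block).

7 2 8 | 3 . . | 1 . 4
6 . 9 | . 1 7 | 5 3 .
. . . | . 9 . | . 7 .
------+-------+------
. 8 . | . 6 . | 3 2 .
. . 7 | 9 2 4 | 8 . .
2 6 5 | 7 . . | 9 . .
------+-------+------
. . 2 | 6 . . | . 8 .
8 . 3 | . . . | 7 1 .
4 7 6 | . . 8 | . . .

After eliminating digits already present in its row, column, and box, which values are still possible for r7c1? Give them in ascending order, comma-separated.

Row 7 already contains {2, 6, 8}.
Column 1 already contains {2, 4, 6, 7, 8}.
Its 3×3 block (box 7) already contains {2, 3, 4, 6, 7, 8}.
Removing those from 1–9 leaves {1, 5, 9} as the candidates for r7c1.

1,5,9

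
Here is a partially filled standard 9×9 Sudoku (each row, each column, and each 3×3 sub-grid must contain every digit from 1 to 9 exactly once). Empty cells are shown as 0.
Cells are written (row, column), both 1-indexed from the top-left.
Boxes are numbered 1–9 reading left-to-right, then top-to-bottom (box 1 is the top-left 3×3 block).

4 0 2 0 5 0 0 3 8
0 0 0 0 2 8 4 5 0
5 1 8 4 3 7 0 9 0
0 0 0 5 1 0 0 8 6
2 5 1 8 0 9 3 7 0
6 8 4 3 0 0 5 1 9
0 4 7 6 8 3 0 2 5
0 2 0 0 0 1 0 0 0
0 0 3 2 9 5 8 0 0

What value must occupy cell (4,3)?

9

Row 4 already contains {1, 5, 6, 8}.
Column 3 already contains {1, 2, 3, 4, 7, 8}.
Its 3×3 block (box 4) already contains {1, 2, 4, 5, 6, 8}.
The only value from 1–9 not eliminated is 9, so (4,3) = 9.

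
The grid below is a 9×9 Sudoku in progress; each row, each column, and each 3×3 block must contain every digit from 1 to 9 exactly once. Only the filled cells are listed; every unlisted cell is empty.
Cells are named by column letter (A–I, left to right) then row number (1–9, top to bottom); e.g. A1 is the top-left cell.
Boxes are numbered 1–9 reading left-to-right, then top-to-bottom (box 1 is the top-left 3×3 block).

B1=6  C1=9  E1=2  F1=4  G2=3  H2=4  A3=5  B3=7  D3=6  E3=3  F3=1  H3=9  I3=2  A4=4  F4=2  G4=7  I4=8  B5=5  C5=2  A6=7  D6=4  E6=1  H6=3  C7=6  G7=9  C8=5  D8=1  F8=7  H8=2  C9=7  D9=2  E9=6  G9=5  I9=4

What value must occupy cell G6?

Cell G6 itself could take any of {2, 6} by direct elimination.
Consider where 2 can go in box 6.
H4 is out (row 4 already has a 2).
G5 is out (row 5 already has a 2).
H5 is out (row 5 already has a 2).
I5 is out (row 5 already has a 2).
I6 is out (column I already has a 2).
So the only cell in box 6 that can hold 2 is G6.
Therefore G6 = 2.

2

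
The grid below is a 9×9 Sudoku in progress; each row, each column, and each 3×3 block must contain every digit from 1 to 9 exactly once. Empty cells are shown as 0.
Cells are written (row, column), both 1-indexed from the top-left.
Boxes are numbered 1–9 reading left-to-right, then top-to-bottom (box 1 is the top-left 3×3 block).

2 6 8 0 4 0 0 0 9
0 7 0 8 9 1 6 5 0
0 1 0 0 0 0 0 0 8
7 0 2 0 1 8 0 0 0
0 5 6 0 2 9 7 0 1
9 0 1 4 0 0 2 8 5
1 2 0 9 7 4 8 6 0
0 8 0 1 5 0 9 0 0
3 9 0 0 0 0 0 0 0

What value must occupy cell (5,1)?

Cell (5,1) itself could take any of {4, 8} by direct elimination.
Consider where 8 can go in row 5.
(5,4) is out (column 4 already has a 8).
(5,8) is out (column 8 already has a 8).
So the only cell in row 5 that can hold 8 is (5,1).
Therefore (5,1) = 8.

8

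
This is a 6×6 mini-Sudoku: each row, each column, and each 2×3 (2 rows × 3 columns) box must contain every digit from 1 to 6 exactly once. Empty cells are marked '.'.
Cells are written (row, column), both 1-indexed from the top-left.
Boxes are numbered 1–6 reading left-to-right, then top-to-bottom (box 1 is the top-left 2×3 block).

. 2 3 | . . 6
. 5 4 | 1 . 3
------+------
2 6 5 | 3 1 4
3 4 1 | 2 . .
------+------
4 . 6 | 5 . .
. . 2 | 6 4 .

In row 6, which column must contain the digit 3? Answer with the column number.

2

Consider where 3 can go in row 6.
(6,1) is out (column 1 already has a 3).
(6,6) is out (column 6 already has a 3).
So the only cell in row 6 that can hold 3 is (6,2).
That is column 2.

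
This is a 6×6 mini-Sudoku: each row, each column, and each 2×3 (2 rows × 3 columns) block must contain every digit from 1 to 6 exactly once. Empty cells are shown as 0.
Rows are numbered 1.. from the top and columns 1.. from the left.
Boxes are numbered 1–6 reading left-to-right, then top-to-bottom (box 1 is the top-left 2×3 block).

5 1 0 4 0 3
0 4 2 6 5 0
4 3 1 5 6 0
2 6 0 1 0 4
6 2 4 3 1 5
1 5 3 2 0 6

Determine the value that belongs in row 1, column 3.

6

Row 1 already contains {1, 3, 4, 5}.
Column 3 already contains {1, 2, 3, 4}.
Its 2×3 block (box 1) already contains {1, 2, 4, 5}.
The only value from 1–6 not eliminated is 6, so row 1, column 3 = 6.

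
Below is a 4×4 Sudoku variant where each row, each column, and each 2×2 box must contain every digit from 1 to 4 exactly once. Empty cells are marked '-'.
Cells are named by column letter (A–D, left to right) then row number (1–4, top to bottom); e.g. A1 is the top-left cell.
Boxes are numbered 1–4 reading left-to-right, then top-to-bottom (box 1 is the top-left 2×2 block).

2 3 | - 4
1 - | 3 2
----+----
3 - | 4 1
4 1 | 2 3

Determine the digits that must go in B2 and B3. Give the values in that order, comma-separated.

For B2:
  Row 2 already contains {1, 2, 3}.
  Column B already contains {1, 3}.
  Its 2×2 block (box 1) already contains {1, 2, 3}.
  The only value from 1–4 not eliminated is 4, so B2 = 4.
For B3:
  Row 3 already contains {1, 3, 4}.
  Column B already contains {1, 3}.
  Its 2×2 block (box 3) already contains {1, 3, 4}.
  The only value from 1–4 not eliminated is 2, so B3 = 2.

4,2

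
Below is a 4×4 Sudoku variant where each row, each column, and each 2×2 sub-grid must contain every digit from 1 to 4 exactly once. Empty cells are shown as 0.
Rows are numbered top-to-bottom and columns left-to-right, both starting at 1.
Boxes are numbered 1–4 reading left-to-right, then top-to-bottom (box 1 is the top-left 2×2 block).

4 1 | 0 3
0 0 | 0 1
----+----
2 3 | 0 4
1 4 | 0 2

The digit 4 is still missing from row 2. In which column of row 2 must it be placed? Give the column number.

3

Consider where 4 can go in row 2.
R2C1 is out (column 1 already has a 4).
R2C2 is out (column 2 already has a 4).
So the only cell in row 2 that can hold 4 is R2C3.
That is column 3.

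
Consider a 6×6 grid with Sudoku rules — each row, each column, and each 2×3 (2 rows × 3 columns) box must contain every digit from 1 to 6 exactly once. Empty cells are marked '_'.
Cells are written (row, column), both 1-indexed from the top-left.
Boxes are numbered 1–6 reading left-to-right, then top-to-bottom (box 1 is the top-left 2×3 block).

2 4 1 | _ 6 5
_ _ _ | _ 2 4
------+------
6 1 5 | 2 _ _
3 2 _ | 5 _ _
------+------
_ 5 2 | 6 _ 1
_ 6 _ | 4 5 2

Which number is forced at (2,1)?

Row 2 already contains {2, 4}.
Column 1 already contains {2, 3, 6}.
Its 2×3 block (box 1) already contains {1, 2, 4}.
The only value from 1–6 not eliminated is 5, so (2,1) = 5.

5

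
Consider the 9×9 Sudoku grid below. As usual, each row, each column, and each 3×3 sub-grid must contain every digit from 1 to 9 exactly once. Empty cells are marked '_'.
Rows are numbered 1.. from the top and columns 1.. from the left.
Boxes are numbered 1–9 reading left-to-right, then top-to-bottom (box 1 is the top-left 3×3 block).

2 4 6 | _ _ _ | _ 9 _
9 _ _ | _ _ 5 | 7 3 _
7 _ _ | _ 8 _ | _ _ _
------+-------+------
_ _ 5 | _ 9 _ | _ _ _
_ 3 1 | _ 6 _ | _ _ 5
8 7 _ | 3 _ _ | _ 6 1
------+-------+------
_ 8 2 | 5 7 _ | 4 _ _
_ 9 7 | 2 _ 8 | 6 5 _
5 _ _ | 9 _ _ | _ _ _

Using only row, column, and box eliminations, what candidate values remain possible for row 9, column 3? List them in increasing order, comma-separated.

3,4

Row 9 already contains {5, 9}.
Column 3 already contains {1, 2, 5, 6, 7}.
Its 3×3 block (box 7) already contains {2, 5, 7, 8, 9}.
Removing those from 1–9 leaves {3, 4} as the candidates for row 9, column 3.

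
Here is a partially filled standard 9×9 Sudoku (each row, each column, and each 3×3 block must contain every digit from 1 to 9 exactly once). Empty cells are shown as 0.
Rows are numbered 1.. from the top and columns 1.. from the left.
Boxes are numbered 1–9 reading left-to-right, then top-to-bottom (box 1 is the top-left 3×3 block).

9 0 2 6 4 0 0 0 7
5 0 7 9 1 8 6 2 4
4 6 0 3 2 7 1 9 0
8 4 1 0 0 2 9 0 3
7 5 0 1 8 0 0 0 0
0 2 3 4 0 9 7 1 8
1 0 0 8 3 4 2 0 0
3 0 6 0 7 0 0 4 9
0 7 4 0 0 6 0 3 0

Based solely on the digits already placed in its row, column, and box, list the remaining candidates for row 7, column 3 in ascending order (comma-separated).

Row 7 already contains {1, 2, 3, 4, 8}.
Column 3 already contains {1, 2, 3, 4, 6, 7}.
Its 3×3 block (box 7) already contains {1, 3, 4, 6, 7}.
Removing those from 1–9 leaves {5, 9} as the candidates for row 7, column 3.

5,9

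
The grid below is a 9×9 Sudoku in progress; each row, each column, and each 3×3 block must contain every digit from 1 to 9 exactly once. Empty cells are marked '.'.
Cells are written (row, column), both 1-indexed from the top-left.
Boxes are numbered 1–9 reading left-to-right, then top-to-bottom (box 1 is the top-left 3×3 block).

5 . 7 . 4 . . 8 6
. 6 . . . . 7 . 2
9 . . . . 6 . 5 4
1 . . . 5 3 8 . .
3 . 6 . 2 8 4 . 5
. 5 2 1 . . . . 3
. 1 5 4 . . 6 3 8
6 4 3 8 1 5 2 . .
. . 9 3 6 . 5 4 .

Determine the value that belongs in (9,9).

Cell (9,9) itself could take any of {1, 7} by direct elimination.
Consider where 1 can go in box 9.
(8,8) is out (row 8 already has a 1).
(8,9) is out (row 8 already has a 1).
So the only cell in box 9 that can hold 1 is (9,9).
Therefore (9,9) = 1.

1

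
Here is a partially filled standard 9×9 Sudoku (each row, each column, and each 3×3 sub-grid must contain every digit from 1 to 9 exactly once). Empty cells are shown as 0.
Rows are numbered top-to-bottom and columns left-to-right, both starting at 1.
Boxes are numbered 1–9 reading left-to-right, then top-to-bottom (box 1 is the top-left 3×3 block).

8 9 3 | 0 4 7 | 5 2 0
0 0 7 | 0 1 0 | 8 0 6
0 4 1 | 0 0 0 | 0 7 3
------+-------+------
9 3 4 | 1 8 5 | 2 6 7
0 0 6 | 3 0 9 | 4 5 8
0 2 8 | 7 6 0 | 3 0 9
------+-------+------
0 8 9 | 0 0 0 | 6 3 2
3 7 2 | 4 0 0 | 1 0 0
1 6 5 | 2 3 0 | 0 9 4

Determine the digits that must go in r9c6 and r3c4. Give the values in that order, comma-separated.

For r9c6:
  Row 9 already contains {1, 2, 3, 4, 5, 6, 9}.
  Column 6 already contains {5, 7, 9}.
  Its 3×3 block (box 8) already contains {2, 3, 4}.
  The only value from 1–9 not eliminated is 8, so r9c6 = 8.
For r3c4:
  Consider where 8 can go in column 4.
  r1c4 is out (row 1 already has a 8).
  r2c4 is out (row 2 already has a 8).
  r7c4 is out (row 7 already has a 8).
  So the only cell in column 4 that can hold 8 is r3c4.
  So r3c4 = 8.

8,8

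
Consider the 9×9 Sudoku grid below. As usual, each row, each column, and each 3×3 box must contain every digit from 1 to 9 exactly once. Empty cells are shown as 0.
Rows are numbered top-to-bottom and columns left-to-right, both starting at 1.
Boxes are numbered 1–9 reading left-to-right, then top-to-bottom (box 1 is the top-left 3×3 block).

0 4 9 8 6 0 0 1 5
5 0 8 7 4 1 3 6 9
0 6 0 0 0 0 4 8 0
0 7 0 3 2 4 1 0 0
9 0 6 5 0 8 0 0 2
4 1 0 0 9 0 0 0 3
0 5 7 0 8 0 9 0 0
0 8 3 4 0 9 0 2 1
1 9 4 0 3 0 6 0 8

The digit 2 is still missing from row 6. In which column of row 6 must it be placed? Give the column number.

3

Consider where 2 can go in row 6.
R6C4 is out (box 5 already has a 2).
R6C6 is out (box 5 already has a 2).
R6C7 is out (box 6 already has a 2).
R6C8 is out (column 8 already has a 2).
So the only cell in row 6 that can hold 2 is R6C3.
That is column 3.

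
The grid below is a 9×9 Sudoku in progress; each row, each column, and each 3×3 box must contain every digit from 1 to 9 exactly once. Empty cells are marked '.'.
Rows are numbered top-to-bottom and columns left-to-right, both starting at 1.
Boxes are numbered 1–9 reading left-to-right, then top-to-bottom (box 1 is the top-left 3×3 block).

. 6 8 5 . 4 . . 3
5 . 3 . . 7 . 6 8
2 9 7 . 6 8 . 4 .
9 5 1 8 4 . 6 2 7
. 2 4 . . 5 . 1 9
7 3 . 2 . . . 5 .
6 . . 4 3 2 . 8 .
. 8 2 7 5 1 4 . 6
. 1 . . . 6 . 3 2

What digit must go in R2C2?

Row 2 already contains {3, 5, 6, 7, 8}.
Column 2 already contains {1, 2, 3, 5, 6, 8, 9}.
Its 3×3 block (box 1) already contains {2, 3, 5, 6, 7, 8, 9}.
The only value from 1–9 not eliminated is 4, so R2C2 = 4.

4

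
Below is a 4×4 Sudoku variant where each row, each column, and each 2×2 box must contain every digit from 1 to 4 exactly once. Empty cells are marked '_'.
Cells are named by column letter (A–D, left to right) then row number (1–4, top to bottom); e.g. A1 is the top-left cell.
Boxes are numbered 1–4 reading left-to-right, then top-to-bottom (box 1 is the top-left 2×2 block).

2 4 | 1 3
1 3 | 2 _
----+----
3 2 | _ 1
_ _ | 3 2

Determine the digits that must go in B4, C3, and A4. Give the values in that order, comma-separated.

For B4:
  Row 4 already contains {2, 3}.
  Column B already contains {2, 3, 4}.
  Its 2×2 block (box 3) already contains {2, 3}.
  The only value from 1–4 not eliminated is 1, so B4 = 1.
For C3:
  Row 3 already contains {1, 2, 3}.
  Column C already contains {1, 2, 3}.
  Its 2×2 block (box 4) already contains {1, 2, 3}.
  The only value from 1–4 not eliminated is 4, so C3 = 4.
For A4:
  Row 4 already contains {2, 3}.
  Column A already contains {1, 2, 3}.
  Its 2×2 block (box 3) already contains {2, 3}.
  The only value from 1–4 not eliminated is 4, so A4 = 4.

1,4,4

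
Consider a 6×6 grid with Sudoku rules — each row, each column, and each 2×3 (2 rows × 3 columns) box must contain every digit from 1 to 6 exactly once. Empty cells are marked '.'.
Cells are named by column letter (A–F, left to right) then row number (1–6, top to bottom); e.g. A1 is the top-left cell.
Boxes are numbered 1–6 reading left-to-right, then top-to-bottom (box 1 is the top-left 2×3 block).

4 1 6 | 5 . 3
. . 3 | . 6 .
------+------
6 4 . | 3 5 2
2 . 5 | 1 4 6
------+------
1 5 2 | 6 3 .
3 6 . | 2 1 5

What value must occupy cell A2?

5

Row 2 already contains {3, 6}.
Column A already contains {1, 2, 3, 4, 6}.
Its 2×3 block (box 1) already contains {1, 3, 4, 6}.
The only value from 1–6 not eliminated is 5, so A2 = 5.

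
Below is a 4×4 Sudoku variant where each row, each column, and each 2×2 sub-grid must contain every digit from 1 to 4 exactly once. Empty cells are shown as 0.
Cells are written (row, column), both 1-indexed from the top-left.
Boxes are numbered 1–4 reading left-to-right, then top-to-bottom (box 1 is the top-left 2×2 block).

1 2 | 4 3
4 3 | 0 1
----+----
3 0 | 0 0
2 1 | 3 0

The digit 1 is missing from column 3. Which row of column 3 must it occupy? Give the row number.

Consider where 1 can go in column 3.
(2,3) is out (row 2 already has a 1).
So the only cell in column 3 that can hold 1 is (3,3).
That is row 3.

3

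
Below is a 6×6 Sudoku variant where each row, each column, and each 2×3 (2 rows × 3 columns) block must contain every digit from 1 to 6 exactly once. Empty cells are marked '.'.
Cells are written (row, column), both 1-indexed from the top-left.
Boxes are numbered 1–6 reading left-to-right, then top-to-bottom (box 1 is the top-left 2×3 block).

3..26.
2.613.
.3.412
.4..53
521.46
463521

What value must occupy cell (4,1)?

1

Cell (4,1) itself could take any of {1, 6} by direct elimination.
Consider where 1 can go in row 4.
(4,3) is out (column 3 already has a 1).
(4,4) is out (column 4 already has a 1).
So the only cell in row 4 that can hold 1 is (4,1).
Therefore (4,1) = 1.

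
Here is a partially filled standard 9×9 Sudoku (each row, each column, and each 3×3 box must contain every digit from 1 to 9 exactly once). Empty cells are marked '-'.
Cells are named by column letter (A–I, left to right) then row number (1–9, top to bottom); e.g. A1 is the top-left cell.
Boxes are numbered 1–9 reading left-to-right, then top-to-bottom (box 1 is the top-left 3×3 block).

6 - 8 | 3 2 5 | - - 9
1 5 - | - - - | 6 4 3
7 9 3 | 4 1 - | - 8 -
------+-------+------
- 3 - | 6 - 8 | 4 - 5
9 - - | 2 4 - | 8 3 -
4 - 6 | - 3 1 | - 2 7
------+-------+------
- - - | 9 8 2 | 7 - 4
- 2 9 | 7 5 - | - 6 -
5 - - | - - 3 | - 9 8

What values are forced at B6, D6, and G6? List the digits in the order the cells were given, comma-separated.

For B6:
  Row 6 already contains {1, 2, 3, 4, 6, 7}.
  Column B already contains {2, 3, 5, 9}.
  Its 3×3 block (box 4) already contains {3, 4, 6, 9}.
  The only value from 1–9 not eliminated is 8, so B6 = 8.
For D6:
  Row 6 already contains {1, 2, 3, 4, 6, 7}.
  Column D already contains {2, 3, 4, 6, 7, 9}.
  Its 3×3 block (box 5) already contains {1, 2, 3, 4, 6, 8}.
  The only value from 1–9 not eliminated is 5, so D6 = 5.
For G6:
  Row 6 already contains {1, 2, 3, 4, 6, 7}.
  Column G already contains {4, 6, 7, 8}.
  Its 3×3 block (box 6) already contains {2, 3, 4, 5, 7, 8}.
  The only value from 1–9 not eliminated is 9, so G6 = 9.

8,5,9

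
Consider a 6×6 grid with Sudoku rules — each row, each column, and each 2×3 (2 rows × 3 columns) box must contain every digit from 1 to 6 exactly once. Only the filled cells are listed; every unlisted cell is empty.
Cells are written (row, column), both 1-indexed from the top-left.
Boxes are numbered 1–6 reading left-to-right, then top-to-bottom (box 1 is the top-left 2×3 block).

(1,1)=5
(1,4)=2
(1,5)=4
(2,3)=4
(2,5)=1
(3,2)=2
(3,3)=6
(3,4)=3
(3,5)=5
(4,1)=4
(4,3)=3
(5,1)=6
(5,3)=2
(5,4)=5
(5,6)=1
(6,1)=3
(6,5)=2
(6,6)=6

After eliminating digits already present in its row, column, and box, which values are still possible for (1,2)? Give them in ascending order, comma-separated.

Row 1 already contains {2, 4, 5}.
Column 2 already contains {2}.
Its 2×3 block (box 1) already contains {4, 5}.
Removing those from 1–6 leaves {1, 3, 6} as the candidates for (1,2).

1,3,6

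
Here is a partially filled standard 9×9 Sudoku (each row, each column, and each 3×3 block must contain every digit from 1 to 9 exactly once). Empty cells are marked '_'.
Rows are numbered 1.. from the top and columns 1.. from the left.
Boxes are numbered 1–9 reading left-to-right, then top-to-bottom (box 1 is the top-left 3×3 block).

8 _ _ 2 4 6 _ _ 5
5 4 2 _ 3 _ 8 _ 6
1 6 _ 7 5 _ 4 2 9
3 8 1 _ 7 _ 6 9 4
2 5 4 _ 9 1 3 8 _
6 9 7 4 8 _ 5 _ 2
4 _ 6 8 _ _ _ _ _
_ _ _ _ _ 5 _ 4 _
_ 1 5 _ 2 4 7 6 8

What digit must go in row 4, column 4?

5

Row 4 already contains {1, 3, 4, 6, 7, 8, 9}.
Column 4 already contains {2, 4, 7, 8}.
Its 3×3 block (box 5) already contains {1, 4, 7, 8, 9}.
The only value from 1–9 not eliminated is 5, so row 4, column 4 = 5.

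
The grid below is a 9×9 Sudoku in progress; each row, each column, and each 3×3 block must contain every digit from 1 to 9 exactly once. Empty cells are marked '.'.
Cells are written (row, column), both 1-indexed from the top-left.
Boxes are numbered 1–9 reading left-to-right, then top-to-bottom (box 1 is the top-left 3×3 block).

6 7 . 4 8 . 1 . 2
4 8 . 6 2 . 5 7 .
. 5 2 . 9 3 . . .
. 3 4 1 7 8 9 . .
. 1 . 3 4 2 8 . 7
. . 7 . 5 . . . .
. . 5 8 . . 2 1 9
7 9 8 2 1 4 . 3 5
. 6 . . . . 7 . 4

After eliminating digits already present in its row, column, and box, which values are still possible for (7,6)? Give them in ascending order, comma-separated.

Row 7 already contains {1, 2, 5, 8, 9}.
Column 6 already contains {2, 3, 4, 8}.
Its 3×3 block (box 8) already contains {1, 2, 4, 8}.
Removing those from 1–9 leaves {6, 7} as the candidates for (7,6).

6,7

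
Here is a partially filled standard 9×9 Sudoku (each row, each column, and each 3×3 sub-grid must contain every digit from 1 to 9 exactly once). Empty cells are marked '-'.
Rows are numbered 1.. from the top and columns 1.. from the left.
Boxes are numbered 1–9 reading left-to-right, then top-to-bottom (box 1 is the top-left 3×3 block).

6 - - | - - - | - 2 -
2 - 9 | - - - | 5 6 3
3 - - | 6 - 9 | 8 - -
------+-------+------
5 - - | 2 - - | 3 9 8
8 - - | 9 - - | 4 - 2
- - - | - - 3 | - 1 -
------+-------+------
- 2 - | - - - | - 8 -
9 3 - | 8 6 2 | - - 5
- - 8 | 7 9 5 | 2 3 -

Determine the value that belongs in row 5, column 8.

Cell row 5, column 8 itself could take any of {5, 7} by direct elimination.
Consider where 5 can go in box 6.
row 6, column 7 is out (column 7 already has a 5).
row 6, column 9 is out (column 9 already has a 5).
So the only cell in box 6 that can hold 5 is row 5, column 8.
Therefore row 5, column 8 = 5.

5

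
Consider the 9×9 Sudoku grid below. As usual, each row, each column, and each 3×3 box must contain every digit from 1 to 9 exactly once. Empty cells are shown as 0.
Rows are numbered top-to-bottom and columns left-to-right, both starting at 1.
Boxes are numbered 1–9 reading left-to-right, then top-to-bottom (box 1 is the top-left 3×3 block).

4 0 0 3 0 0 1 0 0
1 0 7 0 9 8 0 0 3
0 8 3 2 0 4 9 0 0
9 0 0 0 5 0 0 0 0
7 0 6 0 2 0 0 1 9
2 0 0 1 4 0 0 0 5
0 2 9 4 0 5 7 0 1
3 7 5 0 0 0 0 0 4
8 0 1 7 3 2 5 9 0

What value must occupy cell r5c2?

Cell r5c2 itself could take any of {3, 4, 5} by direct elimination.
Consider where 5 can go in row 5.
r5c4 is out (box 5 already has a 5).
r5c6 is out (column 6 already has a 5).
r5c7 is out (column 7 already has a 5).
So the only cell in row 5 that can hold 5 is r5c2.
Therefore r5c2 = 5.

5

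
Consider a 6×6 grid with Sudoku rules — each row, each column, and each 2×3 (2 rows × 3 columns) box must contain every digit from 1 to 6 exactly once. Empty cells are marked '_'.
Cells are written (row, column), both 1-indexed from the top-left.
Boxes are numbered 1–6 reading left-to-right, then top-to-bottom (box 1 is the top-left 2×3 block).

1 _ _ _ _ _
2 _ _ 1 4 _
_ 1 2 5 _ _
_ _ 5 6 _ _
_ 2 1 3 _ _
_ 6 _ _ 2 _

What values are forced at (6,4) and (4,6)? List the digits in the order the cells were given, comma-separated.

4,2

For (6,4):
  Row 6 already contains {2, 6}.
  Column 4 already contains {1, 3, 5, 6}.
  Its 2×3 block (box 6) already contains {2, 3}.
  The only value from 1–6 not eliminated is 4, so (6,4) = 4.
For (4,6):
  Consider where 2 can go in box 4.
  (3,5) is out (row 3 already has a 2).
  (3,6) is out (row 3 already has a 2).
  (4,5) is out (column 5 already has a 2).
  So the only cell in box 4 that can hold 2 is (4,6).
  So (4,6) = 2.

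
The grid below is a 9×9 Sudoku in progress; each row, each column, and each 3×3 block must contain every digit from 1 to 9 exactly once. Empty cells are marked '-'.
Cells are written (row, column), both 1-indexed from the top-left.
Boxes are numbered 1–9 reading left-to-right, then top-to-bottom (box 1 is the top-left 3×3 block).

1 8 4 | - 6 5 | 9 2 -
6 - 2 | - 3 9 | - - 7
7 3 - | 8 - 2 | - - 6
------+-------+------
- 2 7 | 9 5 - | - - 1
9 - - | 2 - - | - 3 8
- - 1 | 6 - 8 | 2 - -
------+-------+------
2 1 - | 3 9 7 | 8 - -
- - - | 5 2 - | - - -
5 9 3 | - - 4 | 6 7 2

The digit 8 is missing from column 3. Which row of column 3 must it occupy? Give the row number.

8

Consider where 8 can go in column 3.
(3,3) is out (row 3 already has a 8).
(5,3) is out (row 5 already has a 8).
(7,3) is out (row 7 already has a 8).
So the only cell in column 3 that can hold 8 is (8,3).
That is row 8.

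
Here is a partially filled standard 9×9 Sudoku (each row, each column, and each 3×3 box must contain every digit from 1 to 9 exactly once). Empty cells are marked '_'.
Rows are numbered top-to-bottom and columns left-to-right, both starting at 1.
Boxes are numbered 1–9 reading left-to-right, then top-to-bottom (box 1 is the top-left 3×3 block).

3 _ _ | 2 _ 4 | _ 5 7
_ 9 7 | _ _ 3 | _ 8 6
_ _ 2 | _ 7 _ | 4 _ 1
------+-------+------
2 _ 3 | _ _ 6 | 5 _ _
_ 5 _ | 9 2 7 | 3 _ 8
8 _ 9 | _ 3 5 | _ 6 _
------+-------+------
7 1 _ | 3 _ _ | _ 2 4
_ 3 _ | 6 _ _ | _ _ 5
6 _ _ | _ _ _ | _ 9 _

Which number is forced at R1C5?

6

Cell R1C5 itself could take any of {1, 6, 8, 9} by direct elimination.
Consider where 6 can go in box 2.
R2C4 is out (row 2 already has a 6).
R2C5 is out (row 2 already has a 6).
R3C4 is out (column 4 already has a 6).
R3C6 is out (column 6 already has a 6).
So the only cell in box 2 that can hold 6 is R1C5.
Therefore R1C5 = 6.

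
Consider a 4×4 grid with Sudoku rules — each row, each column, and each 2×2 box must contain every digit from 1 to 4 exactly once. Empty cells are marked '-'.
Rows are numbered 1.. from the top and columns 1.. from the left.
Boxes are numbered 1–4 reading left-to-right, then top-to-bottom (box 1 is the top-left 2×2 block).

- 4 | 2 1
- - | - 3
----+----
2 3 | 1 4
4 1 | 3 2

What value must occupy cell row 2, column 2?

Row 2 already contains {3}.
Column 2 already contains {1, 3, 4}.
Its 2×2 block (box 1) already contains {4}.
The only value from 1–4 not eliminated is 2, so row 2, column 2 = 2.

2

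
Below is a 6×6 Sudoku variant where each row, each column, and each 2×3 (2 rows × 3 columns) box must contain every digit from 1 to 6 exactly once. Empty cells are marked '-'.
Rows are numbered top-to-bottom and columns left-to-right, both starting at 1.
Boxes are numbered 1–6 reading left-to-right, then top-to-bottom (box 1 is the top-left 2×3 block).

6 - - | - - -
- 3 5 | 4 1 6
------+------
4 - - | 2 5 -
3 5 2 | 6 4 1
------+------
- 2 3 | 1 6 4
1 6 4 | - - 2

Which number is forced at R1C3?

Row 1 already contains {6}.
Column 3 already contains {2, 3, 4, 5}.
Its 2×3 block (box 1) already contains {3, 5, 6}.
The only value from 1–6 not eliminated is 1, so R1C3 = 1.

1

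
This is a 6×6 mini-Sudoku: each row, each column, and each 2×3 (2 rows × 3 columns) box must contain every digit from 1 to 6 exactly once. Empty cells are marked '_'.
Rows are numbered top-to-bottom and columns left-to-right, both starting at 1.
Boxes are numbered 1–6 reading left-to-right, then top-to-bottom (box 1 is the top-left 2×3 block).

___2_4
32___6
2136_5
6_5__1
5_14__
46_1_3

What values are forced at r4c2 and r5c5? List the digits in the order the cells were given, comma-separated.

For r4c2:
  Row 4 already contains {1, 5, 6}.
  Column 2 already contains {1, 2, 6}.
  Its 2×3 block (box 3) already contains {1, 2, 3, 5, 6}.
  The only value from 1–6 not eliminated is 4, so r4c2 = 4.
For r5c5:
  Consider where 6 can go in box 6.
  r5c6 is out (column 6 already has a 6).
  r6c5 is out (row 6 already has a 6).
  So the only cell in box 6 that can hold 6 is r5c5.
  So r5c5 = 6.

4,6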